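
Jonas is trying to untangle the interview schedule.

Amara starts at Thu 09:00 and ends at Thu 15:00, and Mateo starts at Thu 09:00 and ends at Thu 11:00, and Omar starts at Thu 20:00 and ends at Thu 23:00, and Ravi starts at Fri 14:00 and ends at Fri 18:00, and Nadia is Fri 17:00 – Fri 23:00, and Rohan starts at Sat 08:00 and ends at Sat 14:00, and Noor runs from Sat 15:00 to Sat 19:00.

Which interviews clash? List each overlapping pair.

Amara & Mateo, Nadia & Ravi

Sorted by start: Amara, Mateo, Omar, Ravi, Nadia, Rohan, Noor.
Mateo starts before Amara ends → Amara and Mateo overlap.
Omar starts after Amara ends, so Amara has no further overlaps.
Omar starts after Mateo ends, so Mateo has no further overlaps.
Ravi starts after Omar ends, so Omar has no further overlaps.
Nadia starts before Ravi ends → Ravi and Nadia overlap.
Rohan starts after Ravi ends, so Ravi has no further overlaps.
Rohan starts after Nadia ends, so Nadia has no further overlaps.
Noor starts after Rohan ends.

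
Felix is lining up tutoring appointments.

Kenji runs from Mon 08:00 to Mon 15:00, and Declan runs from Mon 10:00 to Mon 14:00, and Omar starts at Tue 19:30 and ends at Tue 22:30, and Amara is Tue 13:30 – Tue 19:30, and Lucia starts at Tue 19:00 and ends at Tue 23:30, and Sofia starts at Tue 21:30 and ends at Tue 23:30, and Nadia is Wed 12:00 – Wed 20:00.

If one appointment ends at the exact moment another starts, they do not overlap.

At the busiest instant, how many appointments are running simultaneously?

Walk through starts and ends in time order (an end at T is processed before a start at T):
Mon 08:00 start Kenji → 1
Mon 10:00 start Declan → 2
Mon 14:00 end Declan → 1
Mon 15:00 end Kenji → 0
Tue 13:30 start Amara → 1
Tue 19:00 start Lucia → 2
Tue 19:30 end Amara → 1
Tue 19:30 start Omar → 2
Tue 21:30 start Sofia → 3
Tue 22:30 end Omar → 2
Tue 23:30 end Lucia → 1
Tue 23:30 end Sofia → 0
Wed 12:00 start Nadia → 1
Wed 20:00 end Nadia → 0
Peak is 3, at Tue 21:30 (Lucia, Omar, Sofia).

3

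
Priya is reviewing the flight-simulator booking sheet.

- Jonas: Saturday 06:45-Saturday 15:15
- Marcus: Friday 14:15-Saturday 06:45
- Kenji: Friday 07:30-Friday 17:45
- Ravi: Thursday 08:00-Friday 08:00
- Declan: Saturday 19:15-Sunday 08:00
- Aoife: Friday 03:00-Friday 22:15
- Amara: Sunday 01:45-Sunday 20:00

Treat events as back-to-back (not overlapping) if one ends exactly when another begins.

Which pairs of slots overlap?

Amara & Declan, Aoife & Kenji, Aoife & Marcus, Aoife & Ravi, Kenji & Marcus, Kenji & Ravi

Sorted by start: Ravi, Aoife, Kenji, Marcus, Jonas, Declan, Amara.
Aoife starts before Ravi ends → Ravi and Aoife overlap.
Kenji starts before Ravi ends → Ravi and Kenji overlap.
Marcus starts after Ravi ends, so nothing later overlaps Ravi either.
Kenji starts before Aoife ends → Aoife and Kenji overlap.
Marcus starts before Aoife ends → Aoife and Marcus overlap.
Jonas starts after Aoife ends, so nothing later overlaps Aoife either.
Marcus starts before Kenji ends → Kenji and Marcus overlap.
Jonas starts after Kenji ends, so nothing later overlaps Kenji either.
Jonas starts exactly when Marcus ends (back-to-back, no overlap), so nothing later overlaps Marcus either.
Declan starts after Jonas ends, so nothing later overlaps Jonas either.
Amara starts before Declan ends → Declan and Amara overlap.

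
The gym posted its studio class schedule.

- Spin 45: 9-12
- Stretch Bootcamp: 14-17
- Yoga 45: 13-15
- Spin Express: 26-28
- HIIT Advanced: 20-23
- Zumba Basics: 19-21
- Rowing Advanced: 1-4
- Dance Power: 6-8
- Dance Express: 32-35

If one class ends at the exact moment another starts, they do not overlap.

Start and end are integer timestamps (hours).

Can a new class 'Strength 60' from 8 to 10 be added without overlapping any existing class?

Rowing Advanced: ends 4 at or before Strength 60 starts 8 → clear.
Dance Power: ends 8 at or before Strength 60 starts 8 → clear.
Spin 45: starts 9 before Strength 60 ends 10, and ends 12 after Strength 60 starts 8 → overlap.
Yoga 45: starts 13 at or after Strength 60 ends 10 → clear.
Stretch Bootcamp: starts 14 at or after Strength 60 ends 10 → clear.
Zumba Basics: starts 19 at or after Strength 60 ends 10 → clear.
HIIT Advanced: starts 20 at or after Strength 60 ends 10 → clear.
Spin Express: starts 26 at or after Strength 60 ends 10 → clear.
Dance Express: starts 32 at or after Strength 60 ends 10 → clear.
Strength 60 overlaps Spin 45.

No — it overlaps Spin 45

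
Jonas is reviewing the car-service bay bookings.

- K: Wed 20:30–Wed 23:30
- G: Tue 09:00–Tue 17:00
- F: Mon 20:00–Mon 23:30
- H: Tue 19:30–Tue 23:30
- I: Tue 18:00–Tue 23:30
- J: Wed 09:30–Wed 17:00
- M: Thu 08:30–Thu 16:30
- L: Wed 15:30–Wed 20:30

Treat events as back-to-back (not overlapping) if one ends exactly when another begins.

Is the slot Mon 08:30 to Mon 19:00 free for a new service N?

F: starts Mon 20:00 at or after N ends Mon 19:00 → clear.
G: starts Tue 09:00 at or after N ends Mon 19:00 → clear.
I: starts Tue 18:00 at or after N ends Mon 19:00 → clear.
H: starts Tue 19:30 at or after N ends Mon 19:00 → clear.
J: starts Wed 09:30 at or after N ends Mon 19:00 → clear.
L: starts Wed 15:30 at or after N ends Mon 19:00 → clear.
K: starts Wed 20:30 at or after N ends Mon 19:00 → clear.
M: starts Thu 08:30 at or after N ends Mon 19:00 → clear.

Yes — the slot is free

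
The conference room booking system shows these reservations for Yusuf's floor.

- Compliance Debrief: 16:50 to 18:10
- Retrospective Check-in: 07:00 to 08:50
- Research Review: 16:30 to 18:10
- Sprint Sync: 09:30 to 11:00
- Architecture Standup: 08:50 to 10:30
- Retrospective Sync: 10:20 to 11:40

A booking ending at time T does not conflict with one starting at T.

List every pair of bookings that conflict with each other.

Sorted by start: Retrospective Check-in, Architecture Standup, Sprint Sync, Retrospective Sync, Research Review, Compliance Debrief.
Architecture Standup starts exactly when Retrospective Check-in ends (back-to-back, no overlap), so nothing later overlaps Retrospective Check-in either.
Sprint Sync starts before Architecture Standup ends → Architecture Standup and Sprint Sync overlap.
Retrospective Sync starts before Architecture Standup ends → Architecture Standup and Retrospective Sync overlap.
Research Review starts after Architecture Standup ends, so nothing later overlaps Architecture Standup either.
Retrospective Sync starts before Sprint Sync ends → Sprint Sync and Retrospective Sync overlap.
Research Review starts after Sprint Sync ends, so nothing later overlaps Sprint Sync either.
Research Review starts after Retrospective Sync ends, so nothing later overlaps Retrospective Sync either.
Compliance Debrief starts before Research Review ends → Research Review and Compliance Debrief overlap.

Architecture Standup & Retrospective Sync, Architecture Standup & Sprint Sync, Compliance Debrief & Research Review, Retrospective Sync & Sprint Sync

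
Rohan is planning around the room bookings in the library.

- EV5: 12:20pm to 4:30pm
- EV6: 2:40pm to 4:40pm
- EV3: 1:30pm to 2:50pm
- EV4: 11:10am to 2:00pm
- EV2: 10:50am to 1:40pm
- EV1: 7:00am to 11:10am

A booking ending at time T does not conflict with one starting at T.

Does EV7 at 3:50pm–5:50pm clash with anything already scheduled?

Yes — it overlaps EV5, EV6

EV1: ends 11:10am at or before EV7 starts 3:50pm → clear.
EV2: ends 1:40pm at or before EV7 starts 3:50pm → clear.
EV4: ends 2:00pm at or before EV7 starts 3:50pm → clear.
EV5: starts 12:20pm before EV7 ends 5:50pm, and ends 4:30pm after EV7 starts 3:50pm → overlap.
EV3: ends 2:50pm at or before EV7 starts 3:50pm → clear.
EV6: starts 2:40pm before EV7 ends 5:50pm, and ends 4:40pm after EV7 starts 3:50pm → overlap.
EV7 overlaps EV5, EV6.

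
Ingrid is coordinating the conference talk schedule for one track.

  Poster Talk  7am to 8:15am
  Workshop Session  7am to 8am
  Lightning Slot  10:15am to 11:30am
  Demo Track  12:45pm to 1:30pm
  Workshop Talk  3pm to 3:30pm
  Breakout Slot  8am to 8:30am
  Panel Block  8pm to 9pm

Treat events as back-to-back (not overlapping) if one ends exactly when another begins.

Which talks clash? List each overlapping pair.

Sorted by start: Poster Talk, Workshop Session, Breakout Slot, Lightning Slot, Demo Track, Workshop Talk, Panel Block.
Workshop Session starts before Poster Talk ends → Poster Talk and Workshop Session overlap.
Breakout Slot starts before Poster Talk ends → Poster Talk and Breakout Slot overlap.
Lightning Slot starts after Poster Talk ends, so Poster Talk has no further overlaps.
Breakout Slot starts exactly when Workshop Session ends (back-to-back, no overlap), so Workshop Session has no further overlaps.
Lightning Slot starts after Breakout Slot ends, so Breakout Slot has no further overlaps.
Demo Track starts after Lightning Slot ends, so Lightning Slot has no further overlaps.
Workshop Talk starts after Demo Track ends, so Demo Track has no further overlaps.
Panel Block starts after Workshop Talk ends.

Breakout Slot & Poster Talk, Poster Talk & Workshop Session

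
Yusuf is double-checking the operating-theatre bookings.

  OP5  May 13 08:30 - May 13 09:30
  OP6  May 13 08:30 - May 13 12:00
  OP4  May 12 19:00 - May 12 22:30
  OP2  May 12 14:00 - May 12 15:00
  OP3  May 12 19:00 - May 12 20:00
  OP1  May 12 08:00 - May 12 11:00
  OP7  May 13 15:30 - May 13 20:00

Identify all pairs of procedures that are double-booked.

Sorted by start: OP1, OP2, OP3, OP4, OP5, OP6, OP7.
OP2 starts after OP1 ends — done with OP1.
OP3 starts after OP2 ends — done with OP2.
OP4 starts before OP3 ends → OP3 and OP4 overlap.
OP5 starts after OP3 ends — done with OP3.
OP5 starts after OP4 ends — done with OP4.
OP6 starts before OP5 ends → OP5 and OP6 overlap.
OP7 starts after OP5 ends.
OP7 starts after OP6 ends.

OP3 & OP4, OP5 & OP6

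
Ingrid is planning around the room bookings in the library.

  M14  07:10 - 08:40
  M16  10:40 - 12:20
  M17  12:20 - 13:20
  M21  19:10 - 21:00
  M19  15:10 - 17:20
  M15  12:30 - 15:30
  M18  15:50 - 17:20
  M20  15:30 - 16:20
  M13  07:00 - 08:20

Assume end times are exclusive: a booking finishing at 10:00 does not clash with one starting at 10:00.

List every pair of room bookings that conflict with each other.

M13 & M14, M15 & M17, M15 & M19, M18 & M19, M18 & M20, M19 & M20

Two intervals overlap when each starts before the other ends.
Sorted by start: M13, M14, M16, M17, M15, M19, M20, M18, M21.
M14 starts before M13 ends → M13 and M14 overlap.
M16 starts after M13 ends, so M13 has no further overlaps.
M16 starts after M14 ends, so M14 has no further overlaps.
M17 starts exactly when M16 ends (back-to-back, no overlap), so M16 has no further overlaps.
M15 starts before M17 ends → M17 and M15 overlap.
M19 starts after M17 ends, so M17 has no further overlaps.
M19 starts before M15 ends → M15 and M19 overlap.
M20 starts exactly when M15 ends (back-to-back, no overlap), so M15 has no further overlaps.
M20 starts before M19 ends → M19 and M20 overlap.
M18 starts before M19 ends → M19 and M18 overlap.
M21 starts after M19 ends.
M18 starts before M20 ends → M20 and M18 overlap.
M21 starts after M20 ends.
M21 starts after M18 ends.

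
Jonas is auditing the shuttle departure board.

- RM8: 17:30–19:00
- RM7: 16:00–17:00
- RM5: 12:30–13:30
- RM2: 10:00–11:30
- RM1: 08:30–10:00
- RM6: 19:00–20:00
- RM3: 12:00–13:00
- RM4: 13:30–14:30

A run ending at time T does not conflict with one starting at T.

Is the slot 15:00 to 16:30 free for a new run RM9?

No — it overlaps RM7

RM1: ends 10:00 at or before RM9 starts 15:00 → clear.
RM2: ends 11:30 at or before RM9 starts 15:00 → clear.
RM3: ends 13:00 at or before RM9 starts 15:00 → clear.
RM5: ends 13:30 at or before RM9 starts 15:00 → clear.
RM4: ends 14:30 at or before RM9 starts 15:00 → clear.
RM7: starts 16:00 before RM9 ends 16:30, and ends 17:00 after RM9 starts 15:00 → overlap.
RM8: starts 17:30 at or after RM9 ends 16:30 → clear.
RM6: starts 19:00 at or after RM9 ends 16:30 → clear.
RM9 overlaps RM7.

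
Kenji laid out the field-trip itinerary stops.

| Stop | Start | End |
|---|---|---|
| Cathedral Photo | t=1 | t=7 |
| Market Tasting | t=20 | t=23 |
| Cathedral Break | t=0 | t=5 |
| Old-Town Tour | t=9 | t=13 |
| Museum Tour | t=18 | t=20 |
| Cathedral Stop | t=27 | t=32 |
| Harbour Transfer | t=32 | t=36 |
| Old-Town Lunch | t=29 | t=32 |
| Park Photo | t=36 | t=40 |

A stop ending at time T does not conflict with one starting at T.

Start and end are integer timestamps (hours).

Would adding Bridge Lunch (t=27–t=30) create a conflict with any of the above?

Cathedral Break: ends t=5 at or before Bridge Lunch starts t=27 → clear.
Cathedral Photo: ends t=7 at or before Bridge Lunch starts t=27 → clear.
Old-Town Tour: ends t=13 at or before Bridge Lunch starts t=27 → clear.
Museum Tour: ends t=20 at or before Bridge Lunch starts t=27 → clear.
Market Tasting: ends t=23 at or before Bridge Lunch starts t=27 → clear.
Cathedral Stop: starts t=27 before Bridge Lunch ends t=30, and ends t=32 after Bridge Lunch starts t=27 → overlap.
Old-Town Lunch: starts t=29 before Bridge Lunch ends t=30, and ends t=32 after Bridge Lunch starts t=27 → overlap.
Harbour Transfer: starts t=32 at or after Bridge Lunch ends t=30 → clear.
Park Photo: starts t=36 at or after Bridge Lunch ends t=30 → clear.
Bridge Lunch overlaps Cathedral Stop, Old-Town Lunch.

Yes — it overlaps Cathedral Stop, Old-Town Lunch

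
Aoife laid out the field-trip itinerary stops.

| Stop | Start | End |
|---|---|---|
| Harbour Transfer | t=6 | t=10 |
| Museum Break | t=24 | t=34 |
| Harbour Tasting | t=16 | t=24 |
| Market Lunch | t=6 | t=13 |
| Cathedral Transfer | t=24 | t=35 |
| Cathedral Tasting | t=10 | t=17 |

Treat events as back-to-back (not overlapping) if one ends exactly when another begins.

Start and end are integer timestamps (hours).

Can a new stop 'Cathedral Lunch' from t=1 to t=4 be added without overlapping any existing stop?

Market Lunch: starts t=6 at or after Cathedral Lunch ends t=4 → clear.
Harbour Transfer: starts t=6 at or after Cathedral Lunch ends t=4 → clear.
Cathedral Tasting: starts t=10 at or after Cathedral Lunch ends t=4 → clear.
Harbour Tasting: starts t=16 at or after Cathedral Lunch ends t=4 → clear.
Cathedral Transfer: starts t=24 at or after Cathedral Lunch ends t=4 → clear.
Museum Break: starts t=24 at or after Cathedral Lunch ends t=4 → clear.

Yes — the slot is free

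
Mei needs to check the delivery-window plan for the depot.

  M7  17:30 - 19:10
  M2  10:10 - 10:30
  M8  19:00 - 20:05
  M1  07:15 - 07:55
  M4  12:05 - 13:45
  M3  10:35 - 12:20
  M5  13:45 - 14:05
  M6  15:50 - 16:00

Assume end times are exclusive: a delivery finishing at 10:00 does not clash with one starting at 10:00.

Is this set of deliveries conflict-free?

Check each pair: they overlap iff neither finishes before the other starts.
Sorted by start: M1, M2, M3, M4, M5, M6, M7, M8.
M2 starts after M1 ends — done with M1.
M3 starts after M2 ends — done with M2.
M4 starts before M3 ends → M3 and M4 overlap.
That's a conflict, so the schedule is not conflict-free.

No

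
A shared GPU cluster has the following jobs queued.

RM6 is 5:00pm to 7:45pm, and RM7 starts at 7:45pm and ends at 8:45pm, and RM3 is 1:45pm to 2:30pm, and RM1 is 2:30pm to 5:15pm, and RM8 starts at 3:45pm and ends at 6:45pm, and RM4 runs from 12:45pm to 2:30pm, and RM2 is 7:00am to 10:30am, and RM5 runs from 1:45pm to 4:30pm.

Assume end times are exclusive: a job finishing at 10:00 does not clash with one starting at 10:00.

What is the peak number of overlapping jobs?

3

Sort all start/end points and keep a running count:
7:00am start RM2 → 1
10:30am end RM2 → 0
12:45pm start RM4 → 1
1:45pm start RM3 → 2
1:45pm start RM5 → 3
2:30pm end RM3 → 2
2:30pm end RM4 → 1
2:30pm start RM1 → 2
3:45pm start RM8 → 3
4:30pm end RM5 → 2
5:00pm start RM6 → 3
5:15pm end RM1 → 2
6:45pm end RM8 → 1
7:45pm end RM6 → 0
7:45pm start RM7 → 1
8:45pm end RM7 → 0
Peak is 3, at 1:45pm (RM3, RM4, RM5).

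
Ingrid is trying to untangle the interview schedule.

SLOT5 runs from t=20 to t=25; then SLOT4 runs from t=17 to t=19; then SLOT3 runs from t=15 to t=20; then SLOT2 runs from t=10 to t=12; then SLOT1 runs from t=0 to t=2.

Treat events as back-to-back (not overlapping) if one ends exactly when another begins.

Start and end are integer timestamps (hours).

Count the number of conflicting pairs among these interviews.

1

Sorted by start: SLOT1, SLOT2, SLOT3, SLOT4, SLOT5.
SLOT2 starts after SLOT1 ends, so nothing later overlaps SLOT1 either.
SLOT3 starts after SLOT2 ends, so nothing later overlaps SLOT2 either.
SLOT4 starts before SLOT3 ends → SLOT3 and SLOT4 overlap.
SLOT5 starts exactly when SLOT3 ends (back-to-back, no overlap).
SLOT5 starts after SLOT4 ends.
Overlapping pairs: SLOT3 & SLOT4 — 1 in total.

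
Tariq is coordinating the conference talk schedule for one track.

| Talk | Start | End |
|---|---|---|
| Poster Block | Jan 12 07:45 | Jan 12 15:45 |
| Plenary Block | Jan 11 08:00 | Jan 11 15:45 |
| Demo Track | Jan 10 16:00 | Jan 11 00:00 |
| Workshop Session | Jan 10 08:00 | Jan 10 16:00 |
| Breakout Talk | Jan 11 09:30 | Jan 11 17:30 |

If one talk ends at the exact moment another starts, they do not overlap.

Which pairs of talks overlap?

Sorted by start: Workshop Session, Demo Track, Plenary Block, Breakout Talk, Poster Block.
Demo Track starts exactly when Workshop Session ends (back-to-back, no overlap); Workshop Session is clear from here.
Plenary Block starts after Demo Track ends; Demo Track is clear from here.
Breakout Talk starts before Plenary Block ends → Plenary Block and Breakout Talk overlap.
Poster Block starts after Plenary Block ends.
Poster Block starts after Breakout Talk ends.

Breakout Talk & Plenary Block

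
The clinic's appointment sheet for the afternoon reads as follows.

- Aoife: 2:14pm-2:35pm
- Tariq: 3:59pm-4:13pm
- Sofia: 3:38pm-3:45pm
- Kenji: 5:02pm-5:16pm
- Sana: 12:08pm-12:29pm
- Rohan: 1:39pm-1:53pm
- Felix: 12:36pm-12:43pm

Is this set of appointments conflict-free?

Sorted by start: Sana, Felix, Rohan, Aoife, Sofia, Tariq, Kenji.
Felix starts after Sana ends; Sana is clear from here.
Rohan starts after Felix ends; Felix is clear from here.
Aoife starts after Rohan ends; Rohan is clear from here.
Sofia starts after Aoife ends; Aoife is clear from here.
Tariq starts after Sofia ends; Sofia is clear from here.
Kenji starts after Tariq ends.
Every pair is clear; the schedule has no overlaps.

Yes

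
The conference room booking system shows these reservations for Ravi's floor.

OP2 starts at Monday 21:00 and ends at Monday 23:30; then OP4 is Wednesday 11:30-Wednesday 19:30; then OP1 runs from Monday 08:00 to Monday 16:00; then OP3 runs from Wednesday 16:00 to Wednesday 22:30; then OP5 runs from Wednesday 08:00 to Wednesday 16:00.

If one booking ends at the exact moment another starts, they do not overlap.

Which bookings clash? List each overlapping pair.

OP3 & OP4, OP4 & OP5

Sorted by start: OP1, OP2, OP5, OP4, OP3.
OP2 starts after OP1 ends — done with OP1.
OP5 starts after OP2 ends — done with OP2.
OP4 starts before OP5 ends → OP5 and OP4 overlap.
OP3 starts exactly when OP5 ends (back-to-back, no overlap).
OP3 starts before OP4 ends → OP4 and OP3 overlap.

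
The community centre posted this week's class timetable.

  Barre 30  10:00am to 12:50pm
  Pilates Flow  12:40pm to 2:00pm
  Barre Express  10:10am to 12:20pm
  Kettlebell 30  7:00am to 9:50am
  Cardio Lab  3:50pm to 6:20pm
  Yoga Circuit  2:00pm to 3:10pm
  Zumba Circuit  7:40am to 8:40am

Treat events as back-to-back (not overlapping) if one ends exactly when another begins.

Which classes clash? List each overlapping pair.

Barre 30 & Barre Express, Barre 30 & Pilates Flow, Kettlebell 30 & Zumba Circuit

Two intervals overlap when each starts before the other ends.
Sorted by start: Kettlebell 30, Zumba Circuit, Barre 30, Barre Express, Pilates Flow, Yoga Circuit, Cardio Lab.
Zumba Circuit starts before Kettlebell 30 ends → Kettlebell 30 and Zumba Circuit overlap.
Barre 30 starts after Kettlebell 30 ends; Kettlebell 30 is clear from here.
Barre 30 starts after Zumba Circuit ends; Zumba Circuit is clear from here.
Barre Express starts before Barre 30 ends → Barre 30 and Barre Express overlap.
Pilates Flow starts before Barre 30 ends → Barre 30 and Pilates Flow overlap.
Yoga Circuit starts after Barre 30 ends; Barre 30 is clear from here.
Pilates Flow starts after Barre Express ends; Barre Express is clear from here.
Yoga Circuit starts exactly when Pilates Flow ends (back-to-back, no overlap); Pilates Flow is clear from here.
Cardio Lab starts after Yoga Circuit ends.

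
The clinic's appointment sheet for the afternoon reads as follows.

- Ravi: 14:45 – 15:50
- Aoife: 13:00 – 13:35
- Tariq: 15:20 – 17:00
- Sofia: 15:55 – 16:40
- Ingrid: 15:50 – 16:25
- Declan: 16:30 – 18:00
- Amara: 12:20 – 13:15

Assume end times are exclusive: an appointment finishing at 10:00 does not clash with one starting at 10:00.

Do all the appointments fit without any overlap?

Check each pair: they overlap iff neither finishes before the other starts.
Sorted by start: Amara, Aoife, Ravi, Tariq, Ingrid, Sofia, Declan.
Aoife starts before Amara ends → Amara and Aoife overlap.
That's a conflict, so the schedule is not conflict-free.

No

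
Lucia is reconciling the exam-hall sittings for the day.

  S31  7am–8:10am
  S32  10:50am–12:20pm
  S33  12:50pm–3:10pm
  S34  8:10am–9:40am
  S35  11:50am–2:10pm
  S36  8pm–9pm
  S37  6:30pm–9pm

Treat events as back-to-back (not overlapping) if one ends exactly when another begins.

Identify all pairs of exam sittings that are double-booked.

S32 & S35, S33 & S35, S36 & S37

Two intervals overlap when each starts before the other ends.
Sorted by start: S31, S34, S32, S35, S33, S37, S36.
S34 starts exactly when S31 ends (back-to-back, no overlap) — done with S31.
S32 starts after S34 ends — done with S34.
S35 starts before S32 ends → S32 and S35 overlap.
S33 starts after S32 ends — done with S32.
S33 starts before S35 ends → S35 and S33 overlap.
S37 starts after S35 ends — done with S35.
S37 starts after S33 ends — done with S33.
S36 starts before S37 ends → S37 and S36 overlap.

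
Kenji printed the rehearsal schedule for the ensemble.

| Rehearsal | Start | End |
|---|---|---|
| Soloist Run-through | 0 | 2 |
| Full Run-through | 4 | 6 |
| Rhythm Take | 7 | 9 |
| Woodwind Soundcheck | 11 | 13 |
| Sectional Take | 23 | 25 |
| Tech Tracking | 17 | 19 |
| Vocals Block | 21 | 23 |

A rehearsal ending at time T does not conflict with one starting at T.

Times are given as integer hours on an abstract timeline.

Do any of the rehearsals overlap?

No

Check each pair: they overlap iff neither finishes before the other starts.
Sorted by start: Soloist Run-through, Full Run-through, Rhythm Take, Woodwind Soundcheck, Tech Tracking, Vocals Block, Sectional Take.
Full Run-through starts after Soloist Run-through ends; Soloist Run-through is clear from here.
Rhythm Take starts after Full Run-through ends; Full Run-through is clear from here.
Woodwind Soundcheck starts after Rhythm Take ends; Rhythm Take is clear from here.
Tech Tracking starts after Woodwind Soundcheck ends; Woodwind Soundcheck is clear from here.
Vocals Block starts after Tech Tracking ends; Tech Tracking is clear from here.
Sectional Take starts exactly when Vocals Block ends (back-to-back, no overlap).
Every pair is clear; the schedule has no overlaps.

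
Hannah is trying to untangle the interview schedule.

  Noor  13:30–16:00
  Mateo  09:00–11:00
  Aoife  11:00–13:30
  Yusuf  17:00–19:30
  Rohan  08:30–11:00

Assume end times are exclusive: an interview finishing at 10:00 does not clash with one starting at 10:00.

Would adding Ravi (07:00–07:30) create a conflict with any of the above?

No — it doesn't clash with anything

Rohan: starts 08:30 at or after Ravi ends 07:30 → clear.
Mateo: starts 09:00 at or after Ravi ends 07:30 → clear.
Aoife: starts 11:00 at or after Ravi ends 07:30 → clear.
Noor: starts 13:30 at or after Ravi ends 07:30 → clear.
Yusuf: starts 17:00 at or after Ravi ends 07:30 → clear.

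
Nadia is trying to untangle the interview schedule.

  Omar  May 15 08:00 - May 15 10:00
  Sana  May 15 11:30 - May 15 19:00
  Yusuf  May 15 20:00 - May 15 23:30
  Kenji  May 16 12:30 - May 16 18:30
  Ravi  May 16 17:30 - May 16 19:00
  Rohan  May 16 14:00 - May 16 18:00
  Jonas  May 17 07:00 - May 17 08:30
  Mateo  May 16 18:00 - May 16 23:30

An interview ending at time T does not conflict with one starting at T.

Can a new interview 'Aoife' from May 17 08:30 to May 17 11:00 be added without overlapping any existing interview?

Yes — the slot is free

Omar: ends May 15 10:00 at or before Aoife starts May 17 08:30 → clear.
Sana: ends May 15 19:00 at or before Aoife starts May 17 08:30 → clear.
Yusuf: ends May 15 23:30 at or before Aoife starts May 17 08:30 → clear.
Kenji: ends May 16 18:30 at or before Aoife starts May 17 08:30 → clear.
Rohan: ends May 16 18:00 at or before Aoife starts May 17 08:30 → clear.
Ravi: ends May 16 19:00 at or before Aoife starts May 17 08:30 → clear.
Mateo: ends May 16 23:30 at or before Aoife starts May 17 08:30 → clear.
Jonas: ends May 17 08:30 at or before Aoife starts May 17 08:30 → clear.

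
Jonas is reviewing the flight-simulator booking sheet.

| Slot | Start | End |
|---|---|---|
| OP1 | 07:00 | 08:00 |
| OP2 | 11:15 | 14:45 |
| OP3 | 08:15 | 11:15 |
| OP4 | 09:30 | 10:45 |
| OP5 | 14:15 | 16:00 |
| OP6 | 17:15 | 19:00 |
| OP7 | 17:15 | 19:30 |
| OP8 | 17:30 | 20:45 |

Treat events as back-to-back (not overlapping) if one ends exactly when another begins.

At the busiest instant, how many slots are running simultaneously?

3

Sweep the timeline, counting +1 at each start and −1 at each end (ends before starts at a tie):
07:00 start OP1 → 1
08:00 end OP1 → 0
08:15 start OP3 → 1
09:30 start OP4 → 2
10:45 end OP4 → 1
11:15 end OP3 → 0
11:15 start OP2 → 1
14:15 start OP5 → 2
14:45 end OP2 → 1
16:00 end OP5 → 0
17:15 start OP6 → 1
17:15 start OP7 → 2
17:30 start OP8 → 3
19:00 end OP6 → 2
19:30 end OP7 → 1
20:45 end OP8 → 0
Peak is 3, at 17:30 (OP6, OP7, OP8).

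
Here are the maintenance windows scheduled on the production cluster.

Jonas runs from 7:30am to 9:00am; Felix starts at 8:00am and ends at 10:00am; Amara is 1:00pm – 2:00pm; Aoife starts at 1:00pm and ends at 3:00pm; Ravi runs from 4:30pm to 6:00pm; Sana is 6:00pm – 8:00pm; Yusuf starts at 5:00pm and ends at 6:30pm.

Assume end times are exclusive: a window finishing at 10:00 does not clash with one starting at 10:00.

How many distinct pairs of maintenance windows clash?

Sorted by start: Jonas, Felix, Amara, Aoife, Ravi, Yusuf, Sana.
Felix starts before Jonas ends → Jonas and Felix overlap.
Amara starts after Jonas ends, so nothing later overlaps Jonas either.
Amara starts after Felix ends, so nothing later overlaps Felix either.
Aoife starts before Amara ends → Amara and Aoife overlap.
Ravi starts after Amara ends, so nothing later overlaps Amara either.
Ravi starts after Aoife ends, so nothing later overlaps Aoife either.
Yusuf starts before Ravi ends → Ravi and Yusuf overlap.
Sana starts exactly when Ravi ends (back-to-back, no overlap).
Sana starts before Yusuf ends → Yusuf and Sana overlap.
Overlapping pairs: Amara & Aoife, Felix & Jonas, Ravi & Yusuf, Sana & Yusuf — 4 in total.

4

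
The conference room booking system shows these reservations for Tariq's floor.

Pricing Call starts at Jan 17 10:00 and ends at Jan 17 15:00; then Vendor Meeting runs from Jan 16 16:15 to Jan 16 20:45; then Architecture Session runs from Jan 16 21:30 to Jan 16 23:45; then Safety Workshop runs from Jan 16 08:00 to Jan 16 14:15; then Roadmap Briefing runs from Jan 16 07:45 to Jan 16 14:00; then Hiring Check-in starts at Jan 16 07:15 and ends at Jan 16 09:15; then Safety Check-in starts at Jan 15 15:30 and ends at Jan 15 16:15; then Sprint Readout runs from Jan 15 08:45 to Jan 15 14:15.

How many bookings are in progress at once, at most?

Walk through starts and ends in time order (an end at T is processed before a start at T):
Jan 15 08:45 start Sprint Readout → 1
Jan 15 14:15 end Sprint Readout → 0
Jan 15 15:30 start Safety Check-in → 1
Jan 15 16:15 end Safety Check-in → 0
Jan 16 07:15 start Hiring Check-in → 1
Jan 16 07:45 start Roadmap Briefing → 2
Jan 16 08:00 start Safety Workshop → 3
Jan 16 09:15 end Hiring Check-in → 2
Jan 16 14:00 end Roadmap Briefing → 1
Jan 16 14:15 end Safety Workshop → 0
Jan 16 16:15 start Vendor Meeting → 1
Jan 16 20:45 end Vendor Meeting → 0
Jan 16 21:30 start Architecture Session → 1
Jan 16 23:45 end Architecture Session → 0
Jan 17 10:00 start Pricing Call → 1
Jan 17 15:00 end Pricing Call → 0
Peak is 3, at Jan 16 08:00 (Hiring Check-in, Roadmap Briefing, Safety Workshop).

3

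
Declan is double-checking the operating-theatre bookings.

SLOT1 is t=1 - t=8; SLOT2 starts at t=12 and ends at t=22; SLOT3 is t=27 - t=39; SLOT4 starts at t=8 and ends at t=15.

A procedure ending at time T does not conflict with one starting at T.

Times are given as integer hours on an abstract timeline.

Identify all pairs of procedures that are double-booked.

SLOT2 & SLOT4

Sorted by start: SLOT1, SLOT4, SLOT2, SLOT3.
SLOT4 starts exactly when SLOT1 ends (back-to-back, no overlap), so nothing later overlaps SLOT1 either.
SLOT2 starts before SLOT4 ends → SLOT4 and SLOT2 overlap.
SLOT3 starts after SLOT4 ends.
SLOT3 starts after SLOT2 ends.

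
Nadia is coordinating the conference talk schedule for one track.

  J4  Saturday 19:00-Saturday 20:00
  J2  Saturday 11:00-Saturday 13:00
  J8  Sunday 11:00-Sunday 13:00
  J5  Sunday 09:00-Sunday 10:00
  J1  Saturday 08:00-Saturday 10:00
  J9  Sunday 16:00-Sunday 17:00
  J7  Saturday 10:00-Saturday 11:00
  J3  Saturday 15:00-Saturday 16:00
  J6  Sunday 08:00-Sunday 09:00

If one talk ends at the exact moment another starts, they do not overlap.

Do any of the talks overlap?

Sorted by start: J1, J7, J2, J3, J4, J6, J5, J8, J9.
J7 starts exactly when J1 ends (back-to-back, no overlap); J1 is clear from here.
J2 starts exactly when J7 ends (back-to-back, no overlap); J7 is clear from here.
J3 starts after J2 ends; J2 is clear from here.
J4 starts after J3 ends; J3 is clear from here.
J6 starts after J4 ends; J4 is clear from here.
J5 starts exactly when J6 ends (back-to-back, no overlap); J6 is clear from here.
J8 starts after J5 ends; J5 is clear from here.
J9 starts after J8 ends.
Every pair is clear; the schedule has no overlaps.

No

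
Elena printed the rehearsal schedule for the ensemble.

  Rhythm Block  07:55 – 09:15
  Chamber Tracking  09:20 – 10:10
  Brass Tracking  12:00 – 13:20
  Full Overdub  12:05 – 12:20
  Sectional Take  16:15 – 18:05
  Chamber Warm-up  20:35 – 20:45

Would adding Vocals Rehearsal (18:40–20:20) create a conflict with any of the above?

Rhythm Block: ends 09:15 at or before Vocals Rehearsal starts 18:40 → clear.
Chamber Tracking: ends 10:10 at or before Vocals Rehearsal starts 18:40 → clear.
Brass Tracking: ends 13:20 at or before Vocals Rehearsal starts 18:40 → clear.
Full Overdub: ends 12:20 at or before Vocals Rehearsal starts 18:40 → clear.
Sectional Take: ends 18:05 at or before Vocals Rehearsal starts 18:40 → clear.
Chamber Warm-up: starts 20:35 at or after Vocals Rehearsal ends 20:20 → clear.

No — it doesn't clash with anything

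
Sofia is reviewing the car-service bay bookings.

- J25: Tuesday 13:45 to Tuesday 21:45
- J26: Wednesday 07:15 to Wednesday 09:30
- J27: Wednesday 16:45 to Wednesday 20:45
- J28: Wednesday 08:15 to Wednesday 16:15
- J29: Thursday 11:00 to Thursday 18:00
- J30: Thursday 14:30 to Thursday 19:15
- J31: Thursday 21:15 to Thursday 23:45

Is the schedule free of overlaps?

No

Sorted by start: J25, J26, J28, J27, J29, J30, J31.
J26 starts after J25 ends, so J25 has no further overlaps.
J28 starts before J26 ends → J26 and J28 overlap.
That's a conflict, so the schedule is not conflict-free.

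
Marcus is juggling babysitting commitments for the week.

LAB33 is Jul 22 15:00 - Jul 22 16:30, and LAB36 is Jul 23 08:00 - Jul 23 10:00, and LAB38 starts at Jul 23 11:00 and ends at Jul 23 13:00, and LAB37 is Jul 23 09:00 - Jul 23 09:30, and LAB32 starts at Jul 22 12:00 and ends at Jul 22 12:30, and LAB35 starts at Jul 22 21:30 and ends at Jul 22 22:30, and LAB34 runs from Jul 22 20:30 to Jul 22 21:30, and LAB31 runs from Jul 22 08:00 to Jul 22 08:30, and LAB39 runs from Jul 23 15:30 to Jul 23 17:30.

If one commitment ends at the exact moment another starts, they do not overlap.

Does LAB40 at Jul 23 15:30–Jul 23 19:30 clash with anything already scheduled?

LAB31: ends Jul 22 08:30 at or before LAB40 starts Jul 23 15:30 → clear.
LAB32: ends Jul 22 12:30 at or before LAB40 starts Jul 23 15:30 → clear.
LAB33: ends Jul 22 16:30 at or before LAB40 starts Jul 23 15:30 → clear.
LAB34: ends Jul 22 21:30 at or before LAB40 starts Jul 23 15:30 → clear.
LAB35: ends Jul 22 22:30 at or before LAB40 starts Jul 23 15:30 → clear.
LAB36: ends Jul 23 10:00 at or before LAB40 starts Jul 23 15:30 → clear.
LAB37: ends Jul 23 09:30 at or before LAB40 starts Jul 23 15:30 → clear.
LAB38: ends Jul 23 13:00 at or before LAB40 starts Jul 23 15:30 → clear.
LAB39: starts Jul 23 15:30 before LAB40 ends Jul 23 19:30, and ends Jul 23 17:30 after LAB40 starts Jul 23 15:30 → overlap.
LAB40 overlaps LAB39.

Yes — it overlaps LAB39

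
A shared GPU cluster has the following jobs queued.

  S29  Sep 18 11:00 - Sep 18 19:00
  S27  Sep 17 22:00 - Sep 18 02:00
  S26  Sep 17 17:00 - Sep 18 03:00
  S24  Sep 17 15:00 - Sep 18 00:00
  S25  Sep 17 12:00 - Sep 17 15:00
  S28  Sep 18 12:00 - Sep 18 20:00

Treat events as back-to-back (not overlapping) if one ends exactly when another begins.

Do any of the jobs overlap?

Sorted by start: S25, S24, S26, S27, S29, S28.
S24 starts exactly when S25 ends (back-to-back, no overlap), so nothing later overlaps S25 either.
S26 starts before S24 ends → S24 and S26 overlap.
That's a conflict, so the schedule is not conflict-free.

Yes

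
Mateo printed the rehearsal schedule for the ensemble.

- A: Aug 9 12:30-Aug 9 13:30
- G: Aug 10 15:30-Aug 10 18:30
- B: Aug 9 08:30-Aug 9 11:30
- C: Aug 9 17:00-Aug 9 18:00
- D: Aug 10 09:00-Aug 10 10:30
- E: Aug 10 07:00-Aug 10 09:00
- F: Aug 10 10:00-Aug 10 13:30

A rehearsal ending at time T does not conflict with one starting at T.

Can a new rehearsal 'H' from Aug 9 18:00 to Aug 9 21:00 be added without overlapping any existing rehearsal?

B: ends Aug 9 11:30 at or before H starts Aug 9 18:00 → clear.
A: ends Aug 9 13:30 at or before H starts Aug 9 18:00 → clear.
C: ends Aug 9 18:00 at or before H starts Aug 9 18:00 → clear.
E: starts Aug 10 07:00 at or after H ends Aug 9 21:00 → clear.
D: starts Aug 10 09:00 at or after H ends Aug 9 21:00 → clear.
F: starts Aug 10 10:00 at or after H ends Aug 9 21:00 → clear.
G: starts Aug 10 15:30 at or after H ends Aug 9 21:00 → clear.

Yes — the slot is free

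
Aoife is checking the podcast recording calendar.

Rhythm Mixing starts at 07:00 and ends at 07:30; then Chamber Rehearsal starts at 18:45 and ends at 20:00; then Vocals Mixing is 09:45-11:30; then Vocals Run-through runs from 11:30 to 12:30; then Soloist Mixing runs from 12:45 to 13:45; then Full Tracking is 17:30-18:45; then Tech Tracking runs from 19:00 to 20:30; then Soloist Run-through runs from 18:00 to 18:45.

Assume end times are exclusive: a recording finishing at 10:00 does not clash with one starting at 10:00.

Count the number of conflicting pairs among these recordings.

Sorted by start: Rhythm Mixing, Vocals Mixing, Vocals Run-through, Soloist Mixing, Full Tracking, Soloist Run-through, Chamber Rehearsal, Tech Tracking.
Vocals Mixing starts after Rhythm Mixing ends, so nothing later overlaps Rhythm Mixing either.
Vocals Run-through starts exactly when Vocals Mixing ends (back-to-back, no overlap), so nothing later overlaps Vocals Mixing either.
Soloist Mixing starts after Vocals Run-through ends, so nothing later overlaps Vocals Run-through either.
Full Tracking starts after Soloist Mixing ends, so nothing later overlaps Soloist Mixing either.
Soloist Run-through starts before Full Tracking ends → Full Tracking and Soloist Run-through overlap.
Chamber Rehearsal starts exactly when Full Tracking ends (back-to-back, no overlap), so nothing later overlaps Full Tracking either.
Chamber Rehearsal starts exactly when Soloist Run-through ends (back-to-back, no overlap), so nothing later overlaps Soloist Run-through either.
Tech Tracking starts before Chamber Rehearsal ends → Chamber Rehearsal and Tech Tracking overlap.
Overlapping pairs: Chamber Rehearsal & Tech Tracking, Full Tracking & Soloist Run-through — 2 in total.

2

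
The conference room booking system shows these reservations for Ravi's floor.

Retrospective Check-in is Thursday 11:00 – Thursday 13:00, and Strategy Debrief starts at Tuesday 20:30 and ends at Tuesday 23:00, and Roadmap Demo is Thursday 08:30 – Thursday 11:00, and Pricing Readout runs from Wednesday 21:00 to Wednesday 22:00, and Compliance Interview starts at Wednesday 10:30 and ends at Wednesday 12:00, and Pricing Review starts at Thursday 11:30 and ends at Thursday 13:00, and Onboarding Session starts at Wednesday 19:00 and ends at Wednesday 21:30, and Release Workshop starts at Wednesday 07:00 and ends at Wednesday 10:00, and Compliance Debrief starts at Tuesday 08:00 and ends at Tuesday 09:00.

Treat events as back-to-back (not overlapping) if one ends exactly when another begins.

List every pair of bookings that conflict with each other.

Onboarding Session & Pricing Readout, Pricing Review & Retrospective Check-in

Two intervals overlap when each starts before the other ends.
Sorted by start: Compliance Debrief, Strategy Debrief, Release Workshop, Compliance Interview, Onboarding Session, Pricing Readout, Roadmap Demo, Retrospective Check-in, Pricing Review.
Strategy Debrief starts after Compliance Debrief ends; Compliance Debrief is clear from here.
Release Workshop starts after Strategy Debrief ends; Strategy Debrief is clear from here.
Compliance Interview starts after Release Workshop ends; Release Workshop is clear from here.
Onboarding Session starts after Compliance Interview ends; Compliance Interview is clear from here.
Pricing Readout starts before Onboarding Session ends → Onboarding Session and Pricing Readout overlap.
Roadmap Demo starts after Onboarding Session ends; Onboarding Session is clear from here.
Roadmap Demo starts after Pricing Readout ends; Pricing Readout is clear from here.
Retrospective Check-in starts exactly when Roadmap Demo ends (back-to-back, no overlap); Roadmap Demo is clear from here.
Pricing Review starts before Retrospective Check-in ends → Retrospective Check-in and Pricing Review overlap.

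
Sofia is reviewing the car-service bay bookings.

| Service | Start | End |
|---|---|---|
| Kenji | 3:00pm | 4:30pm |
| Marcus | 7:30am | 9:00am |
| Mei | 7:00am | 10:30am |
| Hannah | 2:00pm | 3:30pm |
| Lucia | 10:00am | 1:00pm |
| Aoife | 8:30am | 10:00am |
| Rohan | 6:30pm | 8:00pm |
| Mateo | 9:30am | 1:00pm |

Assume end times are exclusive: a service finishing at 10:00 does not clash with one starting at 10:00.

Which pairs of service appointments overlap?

Sorted by start: Mei, Marcus, Aoife, Mateo, Lucia, Hannah, Kenji, Rohan.
Marcus starts before Mei ends → Mei and Marcus overlap.
Aoife starts before Mei ends → Mei and Aoife overlap.
Mateo starts before Mei ends → Mei and Mateo overlap.
Lucia starts before Mei ends → Mei and Lucia overlap.
Hannah starts after Mei ends — done with Mei.
Aoife starts before Marcus ends → Marcus and Aoife overlap.
Mateo starts after Marcus ends — done with Marcus.
Mateo starts before Aoife ends → Aoife and Mateo overlap.
Lucia starts exactly when Aoife ends (back-to-back, no overlap) — done with Aoife.
Lucia starts before Mateo ends → Mateo and Lucia overlap.
Hannah starts after Mateo ends — done with Mateo.
Hannah starts after Lucia ends — done with Lucia.
Kenji starts before Hannah ends → Hannah and Kenji overlap.
Rohan starts after Hannah ends.
Rohan starts after Kenji ends.

Aoife & Marcus, Aoife & Mateo, Aoife & Mei, Hannah & Kenji, Lucia & Mateo, Lucia & Mei, Marcus & Mei, Mateo & Mei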